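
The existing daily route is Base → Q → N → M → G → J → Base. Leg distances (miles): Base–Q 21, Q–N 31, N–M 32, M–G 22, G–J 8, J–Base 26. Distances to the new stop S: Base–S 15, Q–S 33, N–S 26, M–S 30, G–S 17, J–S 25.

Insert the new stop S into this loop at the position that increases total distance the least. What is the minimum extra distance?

Insertion cost between consecutive stops i–j is d(i,S) + d(S,j) − d(i,j):
  between Base and Q: 15 + 33 − 21 = 27
  between Q and N: 33 + 26 − 31 = 28
  between N and M: 26 + 30 − 32 = 24
  between M and G: 30 + 17 − 22 = 25
  between G and J: 17 + 25 − 8 = 34
  between J and Base: 25 + 15 − 26 = 14
Cheapest insertion is between J and Base, adding 14.
New total = 140 + 14 = 154.

Adding 14 miles by placing S on the J–Base leg.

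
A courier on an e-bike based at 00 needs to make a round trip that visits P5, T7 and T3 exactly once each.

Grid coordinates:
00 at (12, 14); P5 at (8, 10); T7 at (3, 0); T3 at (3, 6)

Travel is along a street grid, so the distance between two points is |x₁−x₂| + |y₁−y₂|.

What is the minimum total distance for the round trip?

00 - P5 - T7 - T3 - 00: 8+15+6+17 = 46
00 - P5 - T3 - T7 - 00: 8+9+6+23 = 46
00 - T7 - P5 - T3 - 00: 23+15+9+17 = 64
The minimum is 46.
One optimal route: 00 → P5 → T7 → T3 → 00 (or its reverse).

46 — the shortest possible round trip.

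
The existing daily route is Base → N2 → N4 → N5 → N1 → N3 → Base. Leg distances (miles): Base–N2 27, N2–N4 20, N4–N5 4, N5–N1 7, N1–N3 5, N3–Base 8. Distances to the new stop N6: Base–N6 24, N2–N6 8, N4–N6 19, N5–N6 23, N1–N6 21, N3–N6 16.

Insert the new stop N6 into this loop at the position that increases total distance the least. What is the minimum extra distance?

Adding 5 miles by placing N6 on the Base–N2 leg.

Insertion cost between consecutive stops i–j is d(i,N6) + d(N6,j) − d(i,j):
  between Base and N2: 24 + 8 − 27 = 5
  between N2 and N4: 8 + 19 − 20 = 7
  between N4 and N5: 19 + 23 − 4 = 38
  between N5 and N1: 23 + 21 − 7 = 37
  between N1 and N3: 21 + 16 − 5 = 32
  between N3 and Base: 16 + 24 − 8 = 32
Cheapest insertion is between Base and N2, adding 5.
New total = 71 + 5 = 76.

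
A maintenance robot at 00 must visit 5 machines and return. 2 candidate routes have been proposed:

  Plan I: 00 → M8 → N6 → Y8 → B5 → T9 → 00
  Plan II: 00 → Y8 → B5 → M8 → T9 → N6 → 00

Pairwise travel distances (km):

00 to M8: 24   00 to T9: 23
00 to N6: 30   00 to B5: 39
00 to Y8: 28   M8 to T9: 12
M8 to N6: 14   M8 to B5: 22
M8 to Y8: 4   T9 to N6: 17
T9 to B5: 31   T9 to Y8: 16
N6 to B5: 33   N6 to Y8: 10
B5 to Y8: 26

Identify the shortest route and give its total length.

128 km — Plan I is the shortest.

Plan I: 24 + 14 + 10 + 26 + 31 + 23 = 128
Plan II: 28 + 26 + 22 + 12 + 17 + 30 = 135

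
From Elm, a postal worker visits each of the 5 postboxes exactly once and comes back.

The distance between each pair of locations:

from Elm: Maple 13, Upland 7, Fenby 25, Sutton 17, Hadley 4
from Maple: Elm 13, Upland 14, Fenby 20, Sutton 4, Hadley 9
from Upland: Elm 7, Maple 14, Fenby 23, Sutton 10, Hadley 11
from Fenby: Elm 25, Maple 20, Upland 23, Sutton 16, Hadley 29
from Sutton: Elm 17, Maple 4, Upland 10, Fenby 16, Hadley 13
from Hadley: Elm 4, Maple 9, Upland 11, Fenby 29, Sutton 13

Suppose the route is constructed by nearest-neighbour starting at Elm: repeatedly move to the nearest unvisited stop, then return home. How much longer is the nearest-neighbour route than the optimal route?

Elm: Hadley=4, Upland=7, Maple=13, Sutton=17, Fenby=25 ⇒ Hadley
Hadley: Maple=9, Upland=11, Sutton=13, Fenby=29 ⇒ Maple
Maple: Sutton=4, Upland=14, Fenby=20 ⇒ Sutton
Sutton: Upland=10, Fenby=16 ⇒ Upland
Upland: Fenby=23 ⇒ Fenby
NN route Elm → Hadley → Maple → Sutton → Upland → Fenby → Elm costs 75.
Optimal: Elm → Upland → Fenby → Sutton → Maple → Hadley → Elm costs 63 (by enumerating all 60 distinct tours).
Excess = 75 − 63 = 12.

The nearest-neighbour route is 12 longer than optimal.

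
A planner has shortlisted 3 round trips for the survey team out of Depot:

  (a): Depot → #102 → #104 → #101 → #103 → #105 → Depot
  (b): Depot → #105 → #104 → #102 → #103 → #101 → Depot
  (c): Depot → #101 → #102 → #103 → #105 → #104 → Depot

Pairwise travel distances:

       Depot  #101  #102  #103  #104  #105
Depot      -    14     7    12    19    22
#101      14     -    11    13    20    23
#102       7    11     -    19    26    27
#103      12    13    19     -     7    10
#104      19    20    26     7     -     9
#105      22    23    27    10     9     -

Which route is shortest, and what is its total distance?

Shortest is (c), total 82.

(a): 7 + 26 + 20 + 13 + 10 + 22 = 98
(b): 22 + 9 + 26 + 19 + 13 + 14 = 103
(c): 14 + 11 + 19 + 10 + 9 + 19 = 82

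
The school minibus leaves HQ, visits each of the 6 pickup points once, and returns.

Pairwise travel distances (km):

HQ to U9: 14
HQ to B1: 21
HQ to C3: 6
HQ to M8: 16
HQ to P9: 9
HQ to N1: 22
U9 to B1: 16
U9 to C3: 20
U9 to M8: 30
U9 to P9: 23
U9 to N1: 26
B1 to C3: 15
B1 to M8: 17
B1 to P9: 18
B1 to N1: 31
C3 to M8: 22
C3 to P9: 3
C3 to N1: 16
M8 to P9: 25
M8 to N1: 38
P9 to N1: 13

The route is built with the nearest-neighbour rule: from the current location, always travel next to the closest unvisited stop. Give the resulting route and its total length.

97 km along HQ → C3 → P9 → N1 → U9 → B1 → M8 → HQ.

From HQ: distances to unvisited — C3=6, P9=9, U9=14, M8=16, B1=21, N1=22. Nearest is C3 (6).
From C3: distances to unvisited — P9=3, B1=15, N1=16, U9=20, M8=22. Nearest is P9 (3).
From P9: distances to unvisited — N1=13, B1=18, U9=23, M8=25. Nearest is N1 (13).
From N1: distances to unvisited — U9=26, B1=31, M8=38. Nearest is U9 (26).
From U9: distances to unvisited — B1=16, M8=30. Nearest is B1 (16).
From B1: distances to unvisited — M8=17. Nearest is M8 (17).
Return M8→HQ: 16.
Total = 6 + 3 + 13 + 26 + 16 + 17 + 16 = 97.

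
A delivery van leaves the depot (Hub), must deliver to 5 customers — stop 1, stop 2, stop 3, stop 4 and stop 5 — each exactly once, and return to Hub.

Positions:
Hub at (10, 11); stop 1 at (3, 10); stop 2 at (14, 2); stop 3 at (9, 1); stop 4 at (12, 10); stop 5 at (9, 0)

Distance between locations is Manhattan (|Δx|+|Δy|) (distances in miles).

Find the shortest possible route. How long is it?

Hub-stop 1-stop 2-stop 3-stop 4-stop 5-Hub: 8+19+6+12+13+12 = 70
Hub-stop 1-stop 2-stop 3-stop 5-stop 4-Hub: 8+19+6+1+13+3 = 50
Hub-stop 1-stop 2-stop 4-stop 3-stop 5-Hub: 8+19+10+12+1+12 = 62
Hub-stop 1-stop 2-stop 4-stop 5-stop 3-Hub: 8+19+10+13+1+11 = 62
Hub-stop 1-stop 2-stop 5-stop 3-stop 4-Hub: 8+19+7+1+12+3 = 50
Hub-stop 1-stop 2-stop 5-stop 4-stop 3-Hub: 8+19+7+13+12+11 = 70
Hub-stop 1-stop 3-stop 2-stop 4-stop 5-Hub: 8+15+6+10+13+12 = 64
Hub-stop 1-stop 3-stop 2-stop 5-stop 4-Hub: 8+15+6+7+13+3 = 52
Hub-stop 1-stop 3-stop 4-stop 2-stop 5-Hub: 8+15+12+10+7+12 = 64
Hub-stop 1-stop 3-stop 4-stop 5-stop 2-Hub: 8+15+12+13+7+13 = 68
Hub-stop 1-stop 3-stop 5-stop 2-stop 4-Hub: 8+15+1+7+10+3 = 44
Hub-stop 1-stop 3-stop 5-stop 4-stop 2-Hub: 8+15+1+13+10+13 = 60
Hub-stop 1-stop 4-stop 2-stop 3-stop 5-Hub: 8+9+10+6+1+12 = 46
Hub-stop 1-stop 4-stop 2-stop 5-stop 3-Hub: 8+9+10+7+1+11 = 46
… (46 more)
The minimum is 44.
One optimal route: Hub → stop 1 → stop 3 → stop 5 → stop 2 → stop 4 → Hub (or its reverse).

44 miles — the shortest possible round trip.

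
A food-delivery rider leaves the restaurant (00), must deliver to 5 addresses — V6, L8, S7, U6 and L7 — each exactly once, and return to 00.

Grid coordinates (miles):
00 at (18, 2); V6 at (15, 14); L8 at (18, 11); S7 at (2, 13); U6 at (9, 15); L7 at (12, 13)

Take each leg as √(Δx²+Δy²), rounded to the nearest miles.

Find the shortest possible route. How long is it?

There are 60 distinct closed tours to check (reversals are equivalent).
00 → V6 → L8 → S7 → U6 → L7 → 00: 12+4+16+7+4+13 = 56
00 → V6 → L8 → S7 → L7 → U6 → 00: 12+4+16+10+4+16 = 62
00 → V6 → L8 → U6 → S7 → L7 → 00: 12+4+10+7+10+13 = 56
00 → V6 → L8 → U6 → L7 → S7 → 00: 12+4+10+4+10+19 = 59
00 → V6 → L8 → L7 → S7 → U6 → 00: 12+4+6+10+7+16 = 55
00 → V6 → L8 → L7 → U6 → S7 → 00: 12+4+6+4+7+19 = 52
00 → V6 → S7 → L8 → U6 → L7 → 00: 12+13+16+10+4+13 = 68
00 → V6 → S7 → L8 → L7 → U6 → 00: 12+13+16+6+4+16 = 67
00 → V6 → S7 → U6 → L8 → L7 → 00: 12+13+7+10+6+13 = 61
00 → V6 → S7 → U6 → L7 → L8 → 00: 12+13+7+4+6+9 = 51
00 → V6 → S7 → L7 → L8 → U6 → 00: 12+13+10+6+10+16 = 67
00 → V6 → S7 → L7 → U6 → L8 → 00: 12+13+10+4+10+9 = 58
00 → V6 → U6 → L8 → S7 → L7 → 00: 12+6+10+16+10+13 = 67
00 → V6 → U6 → L8 → L7 → S7 → 00: 12+6+10+6+10+19 = 63
… (46 more)
00 → L8 → V6 → L7 → U6 → S7 → 00: 9+4+3+4+7+19 = 46  ← best
The minimum is 46.
One optimal route: 00 → L8 → V6 → L7 → U6 → S7 → 00 (or its reverse).

Shortest round trip = 46 miles.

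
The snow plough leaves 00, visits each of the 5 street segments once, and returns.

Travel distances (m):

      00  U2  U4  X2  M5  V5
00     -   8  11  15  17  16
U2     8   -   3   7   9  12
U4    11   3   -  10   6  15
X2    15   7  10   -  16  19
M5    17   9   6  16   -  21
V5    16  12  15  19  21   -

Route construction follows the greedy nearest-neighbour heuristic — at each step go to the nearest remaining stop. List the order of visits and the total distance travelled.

At 00 the remaining stops are U2 8, U4 11, X2 15, V5 16, M5 17; go to U2.
At U2 the remaining stops are U4 3, X2 7, M5 9, V5 12; go to U4.
At U4 the remaining stops are M5 6, X2 10, V5 15; go to M5.
At M5 the remaining stops are X2 16, V5 21; go to X2.
At X2 the remaining stops are V5 19; go to V5.
Return V5→00: 16.
Total = 8 + 3 + 6 + 16 + 19 + 16 = 68.

Nearest-neighbour total = 68 m; route 00 → U2 → U4 → M5 → X2 → V5 → 00.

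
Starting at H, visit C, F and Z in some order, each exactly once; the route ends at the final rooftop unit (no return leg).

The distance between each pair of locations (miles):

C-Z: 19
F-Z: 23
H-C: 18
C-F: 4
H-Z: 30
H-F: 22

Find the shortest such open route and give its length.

45 miles — the minimum one-way total.

There are 3! = 6 possible orderings.
H → C → F → Z: 18+4+23 = 45
H → C → Z → F: 18+19+23 = 60
H → F → C → Z: 22+4+19 = 45
H → F → Z → C: 22+23+19 = 64
H → Z → C → F: 30+19+4 = 53
H → Z → F → C: 30+23+4 = 57
The minimum is 45.
One shortest path: H → C → F → Z.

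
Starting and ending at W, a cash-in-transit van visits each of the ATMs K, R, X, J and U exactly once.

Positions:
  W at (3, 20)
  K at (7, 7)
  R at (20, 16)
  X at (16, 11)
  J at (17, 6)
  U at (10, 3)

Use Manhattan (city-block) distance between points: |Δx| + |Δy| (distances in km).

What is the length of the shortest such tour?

With 5 stops there are 5!/2 = 60 distinct round trips (a route and its reverse cost the same).
W→K→R→X→J→U→W: 17+22+9+6+10+24 = 88
W→K→R→X→U→J→W: 17+22+9+14+10+28 = 100
W→K→R→J→X→U→W: 17+22+13+6+14+24 = 96
W→K→R→J→U→X→W: 17+22+13+10+14+22 = 98
W→K→R→U→X→J→W: 17+22+23+14+6+28 = 110
W→K→R→U→J→X→W: 17+22+23+10+6+22 = 100
W→K→X→R→J→U→W: 17+13+9+13+10+24 = 86
W→K→X→R→U→J→W: 17+13+9+23+10+28 = 100
W→K→X→J→R→U→W: 17+13+6+13+23+24 = 96
W→K→X→J→U→R→W: 17+13+6+10+23+21 = 90
W→K→X→U→R→J→W: 17+13+14+23+13+28 = 108
W→K→X→U→J→R→W: 17+13+14+10+13+21 = 88
W→K→J→R→X→U→W: 17+11+13+9+14+24 = 88
W→K→J→R→U→X→W: 17+11+13+23+14+22 = 100
… (46 more)
W→K→U→J→X→R→W: 17+7+10+6+9+21 = 70  ← best
The minimum is 70.
One optimal route: W → K → U → J → X → R → W (or its reverse).

70 km — the shortest possible round trip.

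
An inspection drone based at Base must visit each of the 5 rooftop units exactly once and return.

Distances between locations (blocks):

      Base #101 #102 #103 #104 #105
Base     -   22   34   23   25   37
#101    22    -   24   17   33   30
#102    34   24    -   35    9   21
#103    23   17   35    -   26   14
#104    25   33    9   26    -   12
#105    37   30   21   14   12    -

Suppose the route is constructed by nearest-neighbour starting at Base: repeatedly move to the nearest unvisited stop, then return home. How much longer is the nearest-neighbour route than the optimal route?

The nearest-neighbour route is 4 blocks longer than optimal.

From Base: #101=22, #103=23, #104=25, #102=34, #105=37 → choose #101 (22).
From #101: #103=17, #102=24, #105=30, #104=33 → choose #103 (17).
From #103: #105=14, #104=26, #102=35 → choose #105 (14).
From #105: #104=12, #102=21 → choose #104 (12).
From #104: #102=9 → choose #102 (9).
NN route Base → #101 → #103 → #105 → #104 → #102 → Base costs 108.
Optimal: Base → #101 → #102 → #104 → #105 → #103 → Base costs 104 (by enumerating all 60 distinct tours).
Excess = 108 − 104 = 4.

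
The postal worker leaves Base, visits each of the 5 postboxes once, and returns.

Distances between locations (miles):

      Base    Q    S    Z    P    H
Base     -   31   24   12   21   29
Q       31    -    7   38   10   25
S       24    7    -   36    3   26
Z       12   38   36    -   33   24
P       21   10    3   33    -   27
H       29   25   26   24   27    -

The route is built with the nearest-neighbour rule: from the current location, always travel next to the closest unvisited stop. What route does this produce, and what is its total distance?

Nearest-neighbour total = 92 miles; route Base → Z → H → Q → S → P → Base.

From Base: distances to unvisited — Z=12, P=21, S=24, H=29, Q=31. Nearest is Z (12).
From Z: distances to unvisited — H=24, P=33, S=36, Q=38. Nearest is H (24).
From H: distances to unvisited — Q=25, S=26, P=27. Nearest is Q (25).
From Q: distances to unvisited — S=7, P=10. Nearest is S (7).
From S: distances to unvisited — P=3. Nearest is P (3).
Return P→Base: 21.
Total = 12 + 24 + 25 + 7 + 3 + 21 = 92.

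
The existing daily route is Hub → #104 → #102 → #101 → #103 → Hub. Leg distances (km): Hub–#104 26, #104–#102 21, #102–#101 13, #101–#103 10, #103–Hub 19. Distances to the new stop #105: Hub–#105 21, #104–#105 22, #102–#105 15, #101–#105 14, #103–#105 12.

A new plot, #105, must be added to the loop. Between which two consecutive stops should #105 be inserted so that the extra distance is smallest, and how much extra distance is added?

Insertion cost between consecutive stops i–j is d(i,#105) + d(#105,j) − d(i,j):
  between Hub and #104: 21 + 22 − 26 = 17
  between #104 and #102: 22 + 15 − 21 = 16
  between #102 and #101: 15 + 14 − 13 = 16
  between #101 and #103: 14 + 12 − 10 = 16
  between #103 and Hub: 12 + 21 − 19 = 14
Cheapest insertion is between #103 and Hub, adding 14.
New total = 89 + 14 = 103.

Minimum extra distance: 14 km, inserting #105 between #103 and Hub.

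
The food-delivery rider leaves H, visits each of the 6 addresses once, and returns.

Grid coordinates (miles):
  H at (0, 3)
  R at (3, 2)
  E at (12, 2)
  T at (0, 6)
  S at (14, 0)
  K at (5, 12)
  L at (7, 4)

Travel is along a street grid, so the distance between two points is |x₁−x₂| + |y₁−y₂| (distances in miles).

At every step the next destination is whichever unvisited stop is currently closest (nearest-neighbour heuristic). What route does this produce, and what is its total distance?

62 miles along H → T → R → L → E → S → K → H.

H → [T:3 / R:4 / L:8 / E:13 / K:14 / S:17] → T (3)
T → [R:7 / L:9 / K:11 / E:16 / S:20] → R (7)
R → [L:6 / E:9 / K:12 / S:13] → L (6)
L → [E:7 / K:10 / S:11] → E (7)
E → [S:4 / K:17] → S (4)
S → [K:21] → K (21)
Return K→H: 14.
Total = 3 + 7 + 6 + 7 + 4 + 21 + 14 = 62.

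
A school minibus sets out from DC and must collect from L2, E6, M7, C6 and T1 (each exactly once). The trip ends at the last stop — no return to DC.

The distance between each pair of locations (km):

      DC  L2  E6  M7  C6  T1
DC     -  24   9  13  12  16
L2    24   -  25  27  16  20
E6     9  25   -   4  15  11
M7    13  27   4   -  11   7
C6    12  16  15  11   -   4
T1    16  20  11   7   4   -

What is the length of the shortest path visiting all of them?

Minimum one-way distance = 40 km.

There are 5! = 120 possible orderings.
DC → L2 → E6 → M7 → C6 → T1: 24+25+4+11+4 = 68
DC → L2 → E6 → M7 → T1 → C6: 24+25+4+7+4 = 64
DC → L2 → E6 → C6 → M7 → T1: 24+25+15+11+7 = 82
DC → L2 → E6 → C6 → T1 → M7: 24+25+15+4+7 = 75
DC → L2 → E6 → T1 → M7 → C6: 24+25+11+7+11 = 78
DC → L2 → E6 → T1 → C6 → M7: 24+25+11+4+11 = 75
DC → L2 → M7 → E6 → C6 → T1: 24+27+4+15+4 = 74
DC → L2 → M7 → E6 → T1 → C6: 24+27+4+11+4 = 70
DC → L2 → M7 → C6 → E6 → T1: 24+27+11+15+11 = 88
DC → L2 → M7 → C6 → T1 → E6: 24+27+11+4+11 = 77
DC → L2 → M7 → T1 → E6 → C6: 24+27+7+11+15 = 84
DC → L2 → M7 → T1 → C6 → E6: 24+27+7+4+15 = 77
DC → L2 → C6 → E6 → M7 → T1: 24+16+15+4+7 = 66
DC → L2 → C6 → E6 → T1 → M7: 24+16+15+11+7 = 73
… (106 more)
DC → E6 → M7 → T1 → C6 → L2: 9+4+7+4+16 = 40  ← best
The minimum is 40.
One shortest path: DC → E6 → M7 → T1 → C6 → L2.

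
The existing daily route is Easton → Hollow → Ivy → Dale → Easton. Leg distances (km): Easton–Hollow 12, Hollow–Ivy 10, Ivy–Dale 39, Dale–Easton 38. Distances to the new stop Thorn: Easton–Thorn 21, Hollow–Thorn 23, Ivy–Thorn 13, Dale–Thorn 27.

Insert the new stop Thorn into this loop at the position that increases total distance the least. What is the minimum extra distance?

Insertion cost between consecutive stops i–j is d(i,Thorn) + d(Thorn,j) − d(i,j):
  between Easton and Hollow: 21 + 23 − 12 = 32
  between Hollow and Ivy: 23 + 13 − 10 = 26
  between Ivy and Dale: 13 + 27 − 39 = 1
  between Dale and Easton: 27 + 21 − 38 = 10
Cheapest insertion is between Ivy and Dale, adding 1.
New total = 99 + 1 = 100.

+1 km — insert Thorn between Ivy and Dale.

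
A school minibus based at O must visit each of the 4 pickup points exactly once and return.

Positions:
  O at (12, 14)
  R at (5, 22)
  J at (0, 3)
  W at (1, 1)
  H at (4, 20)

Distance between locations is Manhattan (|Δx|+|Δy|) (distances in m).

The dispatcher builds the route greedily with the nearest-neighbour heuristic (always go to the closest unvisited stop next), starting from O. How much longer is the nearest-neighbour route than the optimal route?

From O: H=14, R=15, J=23, W=24 → choose H (14).
From H: R=3, J=21, W=22 → choose R (3).
From R: J=24, W=25 → choose J (24).
From J: W=3 → choose W (3).
NN route O → H → R → J → W → O costs 68.
Optimal: O → R → H → J → W → O costs 66 (by enumerating all 12 distinct tours).
Excess = 68 − 66 = 2.

Excess over optimum: 2 m.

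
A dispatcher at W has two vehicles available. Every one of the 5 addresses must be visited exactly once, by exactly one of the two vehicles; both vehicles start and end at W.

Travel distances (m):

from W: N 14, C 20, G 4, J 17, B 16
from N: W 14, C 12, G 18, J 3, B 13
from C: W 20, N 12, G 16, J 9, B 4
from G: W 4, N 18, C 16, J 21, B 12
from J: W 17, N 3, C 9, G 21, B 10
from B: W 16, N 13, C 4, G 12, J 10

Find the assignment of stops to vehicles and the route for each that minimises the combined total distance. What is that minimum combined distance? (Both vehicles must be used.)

54 m — the smallest possible combined total.

Check every non-empty split of the stops between the two vehicles; for each half take its own optimal tour:
  {N} + {C, G, J, B}: 28 + 46 = 74
  {C} + {N, G, J, B}: 40 + 43 = 83
  {N, C} + {G, J, B}: 46 + 43 = 89
  {G} + {N, C, J, B}: 8 + 46 = 54
  {N, G} + {C, J, B}: 36 + 46 = 82
  {C, G} + {N, J, B}: 40 + 43 = 83
  … (15 splits in total)
Best: vehicle 1 W → G → W = 8; vehicle 2 W → N → J → C → B → W = 46; combined 54.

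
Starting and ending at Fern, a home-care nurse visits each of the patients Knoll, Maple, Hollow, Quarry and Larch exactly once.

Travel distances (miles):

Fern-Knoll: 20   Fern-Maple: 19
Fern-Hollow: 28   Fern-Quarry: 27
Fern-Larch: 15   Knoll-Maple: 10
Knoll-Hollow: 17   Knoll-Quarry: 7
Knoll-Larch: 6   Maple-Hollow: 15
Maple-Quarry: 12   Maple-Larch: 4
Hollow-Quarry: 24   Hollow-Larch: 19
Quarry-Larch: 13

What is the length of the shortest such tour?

Fern → Knoll → Maple → Hollow → Quarry → Larch → Fern: 20+10+15+24+13+15 = 97
Fern → Knoll → Maple → Hollow → Larch → Quarry → Fern: 20+10+15+19+13+27 = 104
Fern → Knoll → Maple → Quarry → Hollow → Larch → Fern: 20+10+12+24+19+15 = 100
Fern → Knoll → Maple → Quarry → Larch → Hollow → Fern: 20+10+12+13+19+28 = 102
Fern → Knoll → Maple → Larch → Hollow → Quarry → Fern: 20+10+4+19+24+27 = 104
Fern → Knoll → Maple → Larch → Quarry → Hollow → Fern: 20+10+4+13+24+28 = 99
Fern → Knoll → Hollow → Maple → Quarry → Larch → Fern: 20+17+15+12+13+15 = 92
Fern → Knoll → Hollow → Maple → Larch → Quarry → Fern: 20+17+15+4+13+27 = 96
Fern → Knoll → Hollow → Quarry → Maple → Larch → Fern: 20+17+24+12+4+15 = 92
Fern → Knoll → Hollow → Quarry → Larch → Maple → Fern: 20+17+24+13+4+19 = 97
Fern → Knoll → Hollow → Larch → Maple → Quarry → Fern: 20+17+19+4+12+27 = 99
Fern → Knoll → Hollow → Larch → Quarry → Maple → Fern: 20+17+19+13+12+19 = 100
Fern → Knoll → Quarry → Maple → Hollow → Larch → Fern: 20+7+12+15+19+15 = 88
Fern → Knoll → Quarry → Maple → Larch → Hollow → Fern: 20+7+12+4+19+28 = 90
… (46 more)
Fern → Hollow → Knoll → Quarry → Maple → Larch → Fern: 28+17+7+12+4+15 = 83  ← best
The minimum is 83.
One optimal route: Fern → Hollow → Knoll → Quarry → Maple → Larch → Fern (or its reverse).

Shortest round trip = 83 miles.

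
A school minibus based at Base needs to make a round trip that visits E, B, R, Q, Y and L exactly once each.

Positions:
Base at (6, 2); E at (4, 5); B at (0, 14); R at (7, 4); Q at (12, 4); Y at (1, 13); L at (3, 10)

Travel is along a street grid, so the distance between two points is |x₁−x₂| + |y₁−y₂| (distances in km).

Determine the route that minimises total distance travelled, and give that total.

Base→E→B→R→Q→Y→L→Base: 5+13+17+5+20+5+11 = 76
Base→E→B→R→Q→L→Y→Base: 5+13+17+5+15+5+16 = 76
Base→E→B→R→Y→Q→L→Base: 5+13+17+15+20+15+11 = 96
Base→E→B→R→Y→L→Q→Base: 5+13+17+15+5+15+8 = 78
Base→E→B→R→L→Q→Y→Base: 5+13+17+10+15+20+16 = 96
Base→E→B→R→L→Y→Q→Base: 5+13+17+10+5+20+8 = 78
Base→E→B→Q→R→Y→L→Base: 5+13+22+5+15+5+11 = 76
Base→E→B→Q→R→L→Y→Base: 5+13+22+5+10+5+16 = 76
… (352 more)
Base→E→B→Y→L→R→Q→Base: 5+13+2+5+10+5+8 = 48  ← best
The minimum is 48.
One optimal route: Base → E → B → Y → L → R → Q → Base (or its reverse).

Minimum total distance: 48 km.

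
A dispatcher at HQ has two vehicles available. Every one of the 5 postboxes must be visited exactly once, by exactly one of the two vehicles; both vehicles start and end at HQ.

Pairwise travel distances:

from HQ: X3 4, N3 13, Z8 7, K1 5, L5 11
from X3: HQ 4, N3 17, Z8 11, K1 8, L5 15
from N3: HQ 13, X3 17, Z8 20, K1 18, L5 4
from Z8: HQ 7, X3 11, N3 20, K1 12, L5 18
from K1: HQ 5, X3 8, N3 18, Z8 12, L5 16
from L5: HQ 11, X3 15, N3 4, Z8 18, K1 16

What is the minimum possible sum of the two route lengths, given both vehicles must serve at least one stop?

There are 2^4 − 1 = 15 ways to divide the 5 stops into two non-empty groups. For each, the best each vehicle can do is its own shortest tour through its group:
  {X3} + {N3, Z8, K1, L5}: 8 + 52 = 60
  {N3} + {X3, Z8, K1, L5}: 26 + 53 = 79
  {X3, N3} + {Z8, K1, L5}: 34 + 46 = 80
  {Z8} + {X3, N3, K1, L5}: 14 + 45 = 59
  {X3, Z8} + {N3, K1, L5}: 22 + 38 = 60
  {N3, Z8} + {X3, K1, L5}: 40 + 39 = 79
  … (15 splits in total)
Best: vehicle 1 HQ → Z8 → HQ = 14; vehicle 2 HQ → X3 → K1 → N3 → L5 → HQ = 45; combined 59.

59 — the smallest possible combined total.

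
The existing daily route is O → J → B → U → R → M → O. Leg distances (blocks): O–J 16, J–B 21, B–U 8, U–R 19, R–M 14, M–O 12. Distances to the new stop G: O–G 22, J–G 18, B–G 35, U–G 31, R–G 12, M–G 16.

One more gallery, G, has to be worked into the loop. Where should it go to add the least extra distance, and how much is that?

Insertion cost between consecutive stops i–j is d(i,G) + d(G,j) − d(i,j):
  between O and J: 22 + 18 − 16 = 24
  between J and B: 18 + 35 − 21 = 32
  between B and U: 35 + 31 − 8 = 58
  between U and R: 31 + 12 − 19 = 24
  between R and M: 12 + 16 − 14 = 14
  between M and O: 16 + 22 − 12 = 26
Cheapest insertion is between R and M, adding 14.
New total = 90 + 14 = 104.

Minimum extra distance: 14 blocks, inserting G between R and M.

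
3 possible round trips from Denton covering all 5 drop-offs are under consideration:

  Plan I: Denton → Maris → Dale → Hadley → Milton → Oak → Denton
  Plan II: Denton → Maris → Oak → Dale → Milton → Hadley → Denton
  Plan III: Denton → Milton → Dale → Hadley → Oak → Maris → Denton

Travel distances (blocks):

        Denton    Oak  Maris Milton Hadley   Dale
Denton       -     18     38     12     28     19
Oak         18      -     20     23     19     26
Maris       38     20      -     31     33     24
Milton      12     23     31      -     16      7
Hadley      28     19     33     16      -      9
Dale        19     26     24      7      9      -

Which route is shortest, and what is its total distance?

Shortest is Plan III, total 105 blocks.

Plan I: 38 + 24 + 9 + 16 + 23 + 18 = 128
Plan II: 38 + 20 + 26 + 7 + 16 + 28 = 135
Plan III: 12 + 7 + 9 + 19 + 20 + 38 = 105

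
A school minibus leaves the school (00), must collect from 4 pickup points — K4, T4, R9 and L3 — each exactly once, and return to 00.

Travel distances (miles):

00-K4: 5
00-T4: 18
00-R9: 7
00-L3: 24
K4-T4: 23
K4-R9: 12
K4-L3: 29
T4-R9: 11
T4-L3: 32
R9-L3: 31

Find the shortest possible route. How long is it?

There are 12 distinct closed tours to check (reversals are equivalent).
00-K4-T4-R9-L3-00: 5+23+11+31+24 = 94
00-K4-T4-L3-R9-00: 5+23+32+31+7 = 98
00-K4-R9-T4-L3-00: 5+12+11+32+24 = 84
00-K4-R9-L3-T4-00: 5+12+31+32+18 = 98
00-K4-L3-T4-R9-00: 5+29+32+11+7 = 84
00-K4-L3-R9-T4-00: 5+29+31+11+18 = 94
00-T4-K4-R9-L3-00: 18+23+12+31+24 = 108
00-T4-K4-L3-R9-00: 18+23+29+31+7 = 108
00-T4-R9-K4-L3-00: 18+11+12+29+24 = 94
00-T4-L3-K4-R9-00: 18+32+29+12+7 = 98
00-R9-K4-T4-L3-00: 7+12+23+32+24 = 98
00-R9-T4-K4-L3-00: 7+11+23+29+24 = 94
The minimum is 84.
One optimal route: 00 → K4 → R9 → T4 → L3 → 00 (or its reverse).

Minimum total distance: 84 miles.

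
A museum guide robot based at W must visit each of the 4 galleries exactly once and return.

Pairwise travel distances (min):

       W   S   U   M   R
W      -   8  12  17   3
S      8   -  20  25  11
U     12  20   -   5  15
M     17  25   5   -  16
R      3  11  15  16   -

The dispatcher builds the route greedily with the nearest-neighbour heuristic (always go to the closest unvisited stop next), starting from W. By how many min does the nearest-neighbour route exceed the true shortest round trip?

The nearest-neighbour route is 4 min longer than optimal.

W: R=3, S=8, U=12, M=17 ⇒ R
R: S=11, U=15, M=16 ⇒ S
S: U=20, M=25 ⇒ U
U: M=5 ⇒ M
NN route W → R → S → U → M → W costs 56.
Optimal: W → S → U → M → R → W costs 52 (by enumerating all 12 distinct tours).
Excess = 56 − 52 = 4.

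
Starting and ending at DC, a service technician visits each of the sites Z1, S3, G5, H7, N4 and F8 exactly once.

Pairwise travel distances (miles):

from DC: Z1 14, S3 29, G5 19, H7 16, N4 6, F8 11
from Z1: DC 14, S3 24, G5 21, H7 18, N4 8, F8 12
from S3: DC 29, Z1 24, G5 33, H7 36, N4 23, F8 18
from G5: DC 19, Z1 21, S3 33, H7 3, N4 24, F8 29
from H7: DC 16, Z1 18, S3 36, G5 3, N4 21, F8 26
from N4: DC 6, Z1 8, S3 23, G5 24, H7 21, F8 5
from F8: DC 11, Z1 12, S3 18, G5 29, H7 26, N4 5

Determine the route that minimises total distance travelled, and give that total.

Shortest round trip = 93 miles.

DC - Z1 - S3 - G5 - H7 - N4 - F8 - DC: 14+24+33+3+21+5+11 = 111
DC - Z1 - S3 - G5 - H7 - F8 - N4 - DC: 14+24+33+3+26+5+6 = 111
DC - Z1 - S3 - G5 - N4 - H7 - F8 - DC: 14+24+33+24+21+26+11 = 153
DC - Z1 - S3 - G5 - N4 - F8 - H7 - DC: 14+24+33+24+5+26+16 = 142
DC - Z1 - S3 - G5 - F8 - H7 - N4 - DC: 14+24+33+29+26+21+6 = 153
DC - Z1 - S3 - G5 - F8 - N4 - H7 - DC: 14+24+33+29+5+21+16 = 142
DC - Z1 - S3 - H7 - G5 - N4 - F8 - DC: 14+24+36+3+24+5+11 = 117
DC - Z1 - S3 - H7 - G5 - F8 - N4 - DC: 14+24+36+3+29+5+6 = 117
… (352 more)
DC - G5 - H7 - Z1 - S3 - F8 - N4 - DC: 19+3+18+24+18+5+6 = 93  ← best
The minimum is 93.
One optimal route: DC → G5 → H7 → Z1 → S3 → F8 → N4 → DC (or its reverse).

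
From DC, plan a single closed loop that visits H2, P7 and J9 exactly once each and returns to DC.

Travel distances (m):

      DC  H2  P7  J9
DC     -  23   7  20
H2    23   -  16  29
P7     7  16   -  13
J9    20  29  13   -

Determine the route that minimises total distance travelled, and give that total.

With 3 stops there are 3!/2 = 3 distinct round trips (a route and its reverse cost the same).
DC-H2-P7-J9-DC: 23+16+13+20 = 72
DC-H2-J9-P7-DC: 23+29+13+7 = 72
DC-P7-H2-J9-DC: 7+16+29+20 = 72
The minimum is 72.
One optimal route: DC → H2 → P7 → J9 → DC (or its reverse).

Shortest round trip = 72 m.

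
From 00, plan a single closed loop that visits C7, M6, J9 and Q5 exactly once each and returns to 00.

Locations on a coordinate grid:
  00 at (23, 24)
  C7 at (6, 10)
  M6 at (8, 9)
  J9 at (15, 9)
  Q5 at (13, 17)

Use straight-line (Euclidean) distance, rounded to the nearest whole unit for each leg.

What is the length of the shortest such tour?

There are 12 distinct closed tours to check (reversals are equivalent).
00-C7-M6-J9-Q5-00: 22+2+7+8+12 = 51
00-C7-M6-Q5-J9-00: 22+2+9+8+17 = 58
00-C7-J9-M6-Q5-00: 22+9+7+9+12 = 59
00-C7-J9-Q5-M6-00: 22+9+8+9+21 = 69
00-C7-Q5-M6-J9-00: 22+10+9+7+17 = 65
00-C7-Q5-J9-M6-00: 22+10+8+7+21 = 68
00-M6-C7-J9-Q5-00: 21+2+9+8+12 = 52
00-M6-C7-Q5-J9-00: 21+2+10+8+17 = 58
00-M6-J9-C7-Q5-00: 21+7+9+10+12 = 59
00-M6-Q5-C7-J9-00: 21+9+10+9+17 = 66
00-J9-C7-M6-Q5-00: 17+9+2+9+12 = 49
00-J9-M6-C7-Q5-00: 17+7+2+10+12 = 48
The minimum is 48.
One optimal route: 00 → J9 → M6 → C7 → Q5 → 00 (or its reverse).

Shortest round trip = 48.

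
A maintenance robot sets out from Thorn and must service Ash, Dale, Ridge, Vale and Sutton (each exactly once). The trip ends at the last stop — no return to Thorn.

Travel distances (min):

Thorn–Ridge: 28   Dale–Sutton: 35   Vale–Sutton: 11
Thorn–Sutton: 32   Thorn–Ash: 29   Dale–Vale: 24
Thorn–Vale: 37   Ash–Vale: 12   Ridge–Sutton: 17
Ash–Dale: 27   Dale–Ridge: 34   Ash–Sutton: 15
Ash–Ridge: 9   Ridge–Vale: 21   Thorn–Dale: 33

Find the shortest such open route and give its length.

There are 5! = 120 possible orderings.
Thorn → Ash → Dale → Ridge → Vale → Sutton: 29+27+34+21+11 = 122
Thorn → Ash → Dale → Ridge → Sutton → Vale: 29+27+34+17+11 = 118
Thorn → Ash → Dale → Vale → Ridge → Sutton: 29+27+24+21+17 = 118
Thorn → Ash → Dale → Vale → Sutton → Ridge: 29+27+24+11+17 = 108
Thorn → Ash → Dale → Sutton → Ridge → Vale: 29+27+35+17+21 = 129
Thorn → Ash → Dale → Sutton → Vale → Ridge: 29+27+35+11+21 = 123
Thorn → Ash → Ridge → Dale → Vale → Sutton: 29+9+34+24+11 = 107
Thorn → Ash → Ridge → Dale → Sutton → Vale: 29+9+34+35+11 = 118
Thorn → Ash → Ridge → Vale → Dale → Sutton: 29+9+21+24+35 = 118
Thorn → Ash → Ridge → Vale → Sutton → Dale: 29+9+21+11+35 = 105
Thorn → Ash → Ridge → Sutton → Dale → Vale: 29+9+17+35+24 = 114
Thorn → Ash → Ridge → Sutton → Vale → Dale: 29+9+17+11+24 = 90
Thorn → Ash → Vale → Dale → Ridge → Sutton: 29+12+24+34+17 = 116
Thorn → Ash → Vale → Dale → Sutton → Ridge: 29+12+24+35+17 = 117
… (106 more)
Thorn → Ridge → Ash → Sutton → Vale → Dale: 28+9+15+11+24 = 87  ← best
The minimum is 87.
One shortest path: Thorn → Ridge → Ash → Sutton → Vale → Dale.

87 min — the minimum one-way total.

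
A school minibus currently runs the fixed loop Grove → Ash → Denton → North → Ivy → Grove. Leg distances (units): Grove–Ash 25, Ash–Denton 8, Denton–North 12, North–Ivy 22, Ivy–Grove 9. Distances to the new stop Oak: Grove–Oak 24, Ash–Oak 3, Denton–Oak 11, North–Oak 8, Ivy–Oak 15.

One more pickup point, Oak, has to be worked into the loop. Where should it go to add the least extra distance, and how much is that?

Insertion cost between consecutive stops i–j is d(i,Oak) + d(Oak,j) − d(i,j):
  between Grove and Ash: 24 + 3 − 25 = 2
  between Ash and Denton: 3 + 11 − 8 = 6
  between Denton and North: 11 + 8 − 12 = 7
  between North and Ivy: 8 + 15 − 22 = 1
  between Ivy and Grove: 15 + 24 − 9 = 30
Cheapest insertion is between North and Ivy, adding 1.
New total = 76 + 1 = 77.

Minimum extra distance: 1, inserting Oak between North and Ivy.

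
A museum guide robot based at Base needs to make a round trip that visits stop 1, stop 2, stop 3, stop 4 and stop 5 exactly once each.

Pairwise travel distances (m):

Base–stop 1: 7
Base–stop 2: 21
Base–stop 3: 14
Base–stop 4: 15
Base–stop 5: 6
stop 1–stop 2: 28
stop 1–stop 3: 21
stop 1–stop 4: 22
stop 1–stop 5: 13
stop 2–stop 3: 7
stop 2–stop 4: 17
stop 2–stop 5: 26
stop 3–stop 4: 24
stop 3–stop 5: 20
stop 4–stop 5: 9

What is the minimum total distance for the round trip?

67 m — the shortest possible round trip.

With 5 stops there are 5!/2 = 60 distinct round trips (a route and its reverse cost the same).
Base-stop 1-stop 2-stop 3-stop 4-stop 5-Base: 7+28+7+24+9+6 = 81
Base-stop 1-stop 2-stop 3-stop 5-stop 4-Base: 7+28+7+20+9+15 = 86
Base-stop 1-stop 2-stop 4-stop 3-stop 5-Base: 7+28+17+24+20+6 = 102
Base-stop 1-stop 2-stop 4-stop 5-stop 3-Base: 7+28+17+9+20+14 = 95
Base-stop 1-stop 2-stop 5-stop 3-stop 4-Base: 7+28+26+20+24+15 = 120
Base-stop 1-stop 2-stop 5-stop 4-stop 3-Base: 7+28+26+9+24+14 = 108
Base-stop 1-stop 3-stop 2-stop 4-stop 5-Base: 7+21+7+17+9+6 = 67
Base-stop 1-stop 3-stop 2-stop 5-stop 4-Base: 7+21+7+26+9+15 = 85
Base-stop 1-stop 3-stop 4-stop 2-stop 5-Base: 7+21+24+17+26+6 = 101
Base-stop 1-stop 3-stop 4-stop 5-stop 2-Base: 7+21+24+9+26+21 = 108
Base-stop 1-stop 3-stop 5-stop 2-stop 4-Base: 7+21+20+26+17+15 = 106
Base-stop 1-stop 3-stop 5-stop 4-stop 2-Base: 7+21+20+9+17+21 = 95
Base-stop 1-stop 4-stop 2-stop 3-stop 5-Base: 7+22+17+7+20+6 = 79
Base-stop 1-stop 4-stop 2-stop 5-stop 3-Base: 7+22+17+26+20+14 = 106
… (46 more)
The minimum is 67.
One optimal route: Base → stop 1 → stop 3 → stop 2 → stop 4 → stop 5 → Base (or its reverse).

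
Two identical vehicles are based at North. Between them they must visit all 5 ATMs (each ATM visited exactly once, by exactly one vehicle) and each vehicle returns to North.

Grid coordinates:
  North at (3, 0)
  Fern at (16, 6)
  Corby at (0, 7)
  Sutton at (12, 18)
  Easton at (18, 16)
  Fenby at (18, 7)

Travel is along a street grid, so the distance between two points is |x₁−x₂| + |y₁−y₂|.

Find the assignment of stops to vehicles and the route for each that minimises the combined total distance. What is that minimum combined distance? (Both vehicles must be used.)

There are 2^4 − 1 = 15 ways to divide the 5 stops into two non-empty groups. For each, the best each vehicle can do is its own shortest tour through its group:
  {Fern} + {Corby, Sutton, Easton, Fenby}: 38 + 72 = 110
  {Corby} + {Fern, Sutton, Easton, Fenby}: 20 + 66 = 86
  {Fern, Corby} + {Sutton, Easton, Fenby}: 46 + 66 = 112
  {Sutton} + {Fern, Corby, Easton, Fenby}: 54 + 68 = 122
  {Fern, Sutton} + {Corby, Easton, Fenby}: 62 + 68 = 130
  {Corby, Sutton} + {Fern, Easton, Fenby}: 60 + 62 = 122
  … (15 splits in total)
Best: vehicle 1 North → Corby → North = 20; vehicle 2 North → Fern → Fenby → Easton → Sutton → North = 66; combined 86.

Minimum combined distance: 86.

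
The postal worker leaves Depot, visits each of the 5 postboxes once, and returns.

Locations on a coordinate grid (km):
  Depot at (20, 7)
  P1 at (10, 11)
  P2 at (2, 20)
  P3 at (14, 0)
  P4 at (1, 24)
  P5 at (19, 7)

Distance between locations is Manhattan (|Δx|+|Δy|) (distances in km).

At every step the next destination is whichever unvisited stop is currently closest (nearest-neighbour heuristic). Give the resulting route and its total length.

Total distance 86 km via the nearest-neighbour route Depot → P5 → P3 → P1 → P2 → P4 → Depot.

At Depot the remaining stops are P5 1, P3 13, P1 14, P2 31, P4 36; go to P5.
At P5 the remaining stops are P3 12, P1 13, P2 30, P4 35; go to P3.
At P3 the remaining stops are P1 15, P2 32, P4 37; go to P1.
At P1 the remaining stops are P2 17, P4 22; go to P2.
At P2 the remaining stops are P4 5; go to P4.
Return P4→Depot: 36.
Total = 1 + 12 + 15 + 17 + 5 + 36 = 86.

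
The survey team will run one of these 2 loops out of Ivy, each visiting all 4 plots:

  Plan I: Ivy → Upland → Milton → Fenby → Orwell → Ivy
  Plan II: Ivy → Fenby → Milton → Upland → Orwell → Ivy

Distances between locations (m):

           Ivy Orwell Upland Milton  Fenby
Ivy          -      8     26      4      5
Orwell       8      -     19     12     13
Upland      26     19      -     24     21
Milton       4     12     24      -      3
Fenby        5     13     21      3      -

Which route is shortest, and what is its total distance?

Shortest is Plan II, total 59 m.

Plan I: 26 + 24 + 3 + 13 + 8 = 74
Plan II: 5 + 3 + 24 + 19 + 8 = 59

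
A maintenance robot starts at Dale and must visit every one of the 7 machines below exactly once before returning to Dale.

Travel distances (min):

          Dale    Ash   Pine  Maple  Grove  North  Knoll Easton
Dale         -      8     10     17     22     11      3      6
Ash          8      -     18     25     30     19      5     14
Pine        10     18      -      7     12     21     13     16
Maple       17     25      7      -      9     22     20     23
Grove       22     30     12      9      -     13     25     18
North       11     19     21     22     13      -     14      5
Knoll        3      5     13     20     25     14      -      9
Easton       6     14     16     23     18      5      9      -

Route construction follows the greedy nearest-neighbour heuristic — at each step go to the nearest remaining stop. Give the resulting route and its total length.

At Dale the remaining stops are Knoll 3, Easton 6, Ash 8, Pine 10, North 11, Maple 17, Grove 22; go to Knoll.
At Knoll the remaining stops are Ash 5, Easton 9, Pine 13, North 14, Maple 20, Grove 25; go to Ash.
At Ash the remaining stops are Easton 14, Pine 18, North 19, Maple 25, Grove 30; go to Easton.
At Easton the remaining stops are North 5, Pine 16, Grove 18, Maple 23; go to North.
At North the remaining stops are Grove 13, Pine 21, Maple 22; go to Grove.
At Grove the remaining stops are Maple 9, Pine 12; go to Maple.
At Maple the remaining stops are Pine 7; go to Pine.
Return Pine→Dale: 10.
Total = 3 + 5 + 14 + 5 + 13 + 9 + 7 + 10 = 66.

Total distance 66 min via the nearest-neighbour route Dale → Knoll → Ash → Easton → North → Grove → Maple → Pine → Dale.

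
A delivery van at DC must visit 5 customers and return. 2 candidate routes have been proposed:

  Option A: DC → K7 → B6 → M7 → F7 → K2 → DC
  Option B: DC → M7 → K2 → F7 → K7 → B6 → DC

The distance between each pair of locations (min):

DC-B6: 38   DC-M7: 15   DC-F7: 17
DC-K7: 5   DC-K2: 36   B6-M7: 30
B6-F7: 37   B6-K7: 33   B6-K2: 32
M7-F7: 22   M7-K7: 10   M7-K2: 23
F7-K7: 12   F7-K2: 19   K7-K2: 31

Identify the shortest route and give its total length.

Shortest is Option B, total 140 min.

Option A: 5 + 33 + 30 + 22 + 19 + 36 = 145
Option B: 15 + 23 + 19 + 12 + 33 + 38 = 140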